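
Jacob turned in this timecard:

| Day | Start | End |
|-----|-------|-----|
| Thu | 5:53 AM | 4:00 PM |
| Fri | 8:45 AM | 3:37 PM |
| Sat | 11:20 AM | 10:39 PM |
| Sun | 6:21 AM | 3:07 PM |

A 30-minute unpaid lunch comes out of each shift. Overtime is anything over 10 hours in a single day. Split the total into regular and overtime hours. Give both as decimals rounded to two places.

Thu: 5:53 AM–4:00 PM = 10 h 7 min; less 30 min break → 9 h 37 min
Fri: 8:45 AM–3:37 PM = 6 h 52 min; less 30 min break → 6 h 22 min
Sat: 11:20 AM–10:39 PM = 11 h 19 min; less 30 min break → 10 h 49 min
Sun: 6:21 AM–3:07 PM = 8 h 46 min; less 30 min break → 8 h 16 min
Thu reg 9 h 37 min / OT 0 h 0 min; Fri reg 6 h 22 min / OT 0 h 0 min; Sat reg 10 h 0 min / OT 0 h 49 min; Sun reg 8 h 16 min / OT 0 h 0 min.
Totals: regular 34 h 15 min, overtime 0 h 49 min.

Regular 34.25 hours, overtime 0.82 hours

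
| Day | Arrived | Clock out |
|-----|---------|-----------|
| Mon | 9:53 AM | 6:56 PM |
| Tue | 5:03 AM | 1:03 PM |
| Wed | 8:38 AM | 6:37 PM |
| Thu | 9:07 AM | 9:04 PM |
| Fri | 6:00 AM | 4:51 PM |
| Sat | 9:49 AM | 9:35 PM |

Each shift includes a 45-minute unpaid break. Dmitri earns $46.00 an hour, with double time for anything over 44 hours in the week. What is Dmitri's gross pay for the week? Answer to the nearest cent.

Mon: 9:53 AM–6:56 PM = 9 h 3 min; less 45 min break → 8 h 18 min
Tue: 5:03 AM–1:03 PM = 8 h 0 min; less 45 min break → 7 h 15 min
Wed: 8:38 AM–6:37 PM = 9 h 59 min; less 45 min break → 9 h 14 min
Thu: 9:07 AM–9:04 PM = 11 h 57 min; less 45 min break → 11 h 12 min
Fri: 6:00 AM–4:51 PM = 10 h 51 min; less 45 min break → 10 h 6 min
Sat: 9:49 AM–9:35 PM = 11 h 46 min; less 45 min break → 11 h 1 min
Total worked: 57 h 6 min = 3426 min.
Regular 44 h 0 min = 2640 min at $46.00/h; overtime 13 h 6 min = 786 min at $92.00/h.
Pay = (2640 × $46.00 + 786 × $92.00) ÷ 60 = $3229.20.

$3229.20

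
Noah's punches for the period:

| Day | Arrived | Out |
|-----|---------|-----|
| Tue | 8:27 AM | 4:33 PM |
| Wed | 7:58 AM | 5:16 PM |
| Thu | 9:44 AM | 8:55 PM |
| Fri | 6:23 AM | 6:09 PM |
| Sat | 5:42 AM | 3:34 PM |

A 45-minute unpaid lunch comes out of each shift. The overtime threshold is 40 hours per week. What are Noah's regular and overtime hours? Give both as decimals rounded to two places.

Tue: 8:27 AM–4:33 PM = 8 h 6 min; less 45 min break → 7 h 21 min
Wed: 7:58 AM–5:16 PM = 9 h 18 min; less 45 min break → 8 h 33 min
Thu: 9:44 AM–8:55 PM = 11 h 11 min; less 45 min break → 10 h 26 min
Fri: 6:23 AM–6:09 PM = 11 h 46 min; less 45 min break → 11 h 1 min
Sat: 5:42 AM–3:34 PM = 9 h 52 min; less 45 min break → 9 h 7 min
Total worked: 46 h 28 min = 46.47 h.
Threshold 40 h → overtime 6 h 28 min, regular 40 h 0 min.

Regular 40.00 hours, overtime 6.47 hours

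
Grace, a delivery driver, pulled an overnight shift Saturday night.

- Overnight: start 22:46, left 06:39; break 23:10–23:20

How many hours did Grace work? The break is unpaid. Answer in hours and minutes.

7 h 43 min

Overnight: 22:46 → midnight = 1 h 14 min; midnight → 06:39 = 6 h 39 min; span 7 h 53 min; less 10 min break → 7 h 43 min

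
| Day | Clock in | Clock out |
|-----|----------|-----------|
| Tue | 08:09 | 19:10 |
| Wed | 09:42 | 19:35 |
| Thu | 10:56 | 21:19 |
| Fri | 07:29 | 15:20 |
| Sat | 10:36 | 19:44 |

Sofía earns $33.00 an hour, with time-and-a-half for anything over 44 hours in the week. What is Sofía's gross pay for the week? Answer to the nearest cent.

Tue: 08:09–19:10 = 11 h 1 min
Wed: 09:42–19:35 = 9 h 53 min
Thu: 10:56–21:19 = 10 h 23 min
Fri: 07:29–15:20 = 7 h 51 min
Sat: 10:36–19:44 = 9 h 8 min
Total worked: 48 h 16 min = 2896 min.
Regular 44 h 0 min = 2640 min at $33.00/h; overtime 4 h 16 min = 256 min at $49.50/h.
Pay = (2640 × $33.00 + 256 × $49.50) ÷ 60 = $1663.20.

$1663.20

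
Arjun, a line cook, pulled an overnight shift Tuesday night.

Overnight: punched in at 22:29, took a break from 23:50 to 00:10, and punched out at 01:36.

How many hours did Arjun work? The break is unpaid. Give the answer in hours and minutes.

Overnight: 22:29 → midnight = 1 h 31 min; midnight → 01:36 = 1 h 36 min; span 3 h 7 min; less 20 min break → 2 h 47 min

2 h 47 min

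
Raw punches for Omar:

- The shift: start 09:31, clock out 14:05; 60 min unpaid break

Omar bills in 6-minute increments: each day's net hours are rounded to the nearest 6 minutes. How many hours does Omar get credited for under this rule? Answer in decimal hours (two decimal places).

3.60 hours

The shift: 09:31–14:05 = 4 h 34 min − 60 min = 3 h 34 min → rounds to 3 h 36 min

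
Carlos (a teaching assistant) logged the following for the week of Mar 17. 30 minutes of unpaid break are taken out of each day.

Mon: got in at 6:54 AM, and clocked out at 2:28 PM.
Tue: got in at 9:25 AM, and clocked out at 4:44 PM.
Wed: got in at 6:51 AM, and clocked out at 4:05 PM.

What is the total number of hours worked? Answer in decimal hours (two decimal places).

Mon: 6:54 AM–2:28 PM = 7 h 34 min; less 30 min break → 7 h 4 min
Tue: 9:25 AM–4:44 PM = 7 h 19 min; less 30 min break → 6 h 49 min
Wed: 6:51 AM–4:05 PM = 9 h 14 min; less 30 min break → 8 h 44 min
Total: 7 h 4 min + 6 h 49 min + 8 h 44 min = 22 h 37 min.

22.62 hours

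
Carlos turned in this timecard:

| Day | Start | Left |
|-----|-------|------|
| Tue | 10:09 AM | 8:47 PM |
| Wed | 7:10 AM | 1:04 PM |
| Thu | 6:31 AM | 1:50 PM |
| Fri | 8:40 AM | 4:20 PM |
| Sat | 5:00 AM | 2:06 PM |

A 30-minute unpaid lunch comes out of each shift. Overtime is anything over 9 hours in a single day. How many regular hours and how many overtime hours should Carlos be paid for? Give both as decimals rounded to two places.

Tue: 10:09 AM–8:47 PM = 10 h 38 min; less 30 min break → 10 h 8 min
Wed: 7:10 AM–1:04 PM = 5 h 54 min; less 30 min break → 5 h 24 min
Thu: 6:31 AM–1:50 PM = 7 h 19 min; less 30 min break → 6 h 49 min
Fri: 8:40 AM–4:20 PM = 7 h 40 min; less 30 min break → 7 h 10 min
Sat: 5:00 AM–2:06 PM = 9 h 6 min; less 30 min break → 8 h 36 min
Tue reg 9 h 0 min / OT 1 h 8 min; Wed reg 5 h 24 min / OT 0 h 0 min; Thu reg 6 h 49 min / OT 0 h 0 min; Fri reg 7 h 10 min / OT 0 h 0 min; Sat reg 8 h 36 min / OT 0 h 0 min.
Totals: regular 36 h 59 min, overtime 1 h 8 min.

Regular 36.98 hours, overtime 1.13 hours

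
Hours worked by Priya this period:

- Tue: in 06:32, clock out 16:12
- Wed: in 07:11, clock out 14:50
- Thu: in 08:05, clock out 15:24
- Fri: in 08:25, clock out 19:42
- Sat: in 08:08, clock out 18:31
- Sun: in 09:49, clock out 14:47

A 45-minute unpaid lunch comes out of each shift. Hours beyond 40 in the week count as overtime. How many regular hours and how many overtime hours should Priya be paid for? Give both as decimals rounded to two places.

Tue: 06:32–16:12 = 9 h 40 min; less 45 min break → 8 h 55 min
Wed: 07:11–14:50 = 7 h 39 min; less 45 min break → 6 h 54 min
Thu: 08:05–15:24 = 7 h 19 min; less 45 min break → 6 h 34 min
Fri: 08:25–19:42 = 11 h 17 min; less 45 min break → 10 h 32 min
Sat: 08:08–18:31 = 10 h 23 min; less 45 min break → 9 h 38 min
Sun: 09:49–14:47 = 4 h 58 min; less 45 min break → 4 h 13 min
Total worked: 46 h 46 min = 46.77 h.
Threshold 40 h → overtime 6 h 46 min, regular 40 h 0 min.

Regular 40.00 hours, overtime 6.77 hours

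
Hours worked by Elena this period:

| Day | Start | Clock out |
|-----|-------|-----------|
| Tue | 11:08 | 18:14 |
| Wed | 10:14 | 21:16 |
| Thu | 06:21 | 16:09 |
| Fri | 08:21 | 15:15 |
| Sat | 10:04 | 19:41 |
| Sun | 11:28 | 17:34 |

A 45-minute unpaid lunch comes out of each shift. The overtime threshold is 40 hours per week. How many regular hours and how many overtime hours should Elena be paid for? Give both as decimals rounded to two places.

Tue: 11:08–18:14 = 7 h 6 min; less 45 min break → 6 h 21 min
Wed: 10:14–21:16 = 11 h 2 min; less 45 min break → 10 h 17 min
Thu: 06:21–16:09 = 9 h 48 min; less 45 min break → 9 h 3 min
Fri: 08:21–15:15 = 6 h 54 min; less 45 min break → 6 h 9 min
Sat: 10:04–19:41 = 9 h 37 min; less 45 min break → 8 h 52 min
Sun: 11:28–17:34 = 6 h 6 min; less 45 min break → 5 h 21 min
Total worked: 46 h 3 min = 46.05 h.
Threshold 40 h → overtime 6 h 3 min, regular 40 h 0 min.

Regular 40.00 hours, overtime 6.05 hours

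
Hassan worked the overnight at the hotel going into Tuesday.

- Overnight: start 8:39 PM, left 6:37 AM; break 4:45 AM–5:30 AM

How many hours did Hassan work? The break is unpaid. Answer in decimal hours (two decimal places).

9.22 hours

Overnight: 8:39 PM → midnight = 3 h 21 min; midnight → 6:37 AM = 6 h 37 min; span 9 h 58 min; less 45 min break → 9 h 13 min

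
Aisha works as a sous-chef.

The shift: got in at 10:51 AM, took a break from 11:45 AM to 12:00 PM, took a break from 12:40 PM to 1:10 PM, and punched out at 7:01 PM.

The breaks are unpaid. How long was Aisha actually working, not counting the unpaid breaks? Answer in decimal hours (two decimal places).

The shift: 10:51 AM–7:01 PM = 8 h 10 min; less 45 min break → 7 h 25 min

7.42 hours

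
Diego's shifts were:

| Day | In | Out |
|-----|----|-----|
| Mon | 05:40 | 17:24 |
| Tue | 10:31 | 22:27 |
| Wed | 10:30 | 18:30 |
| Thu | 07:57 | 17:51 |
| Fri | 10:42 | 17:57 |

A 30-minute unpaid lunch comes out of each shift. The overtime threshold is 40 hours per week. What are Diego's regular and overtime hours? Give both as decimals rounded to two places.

Mon: 05:40–17:24 = 11 h 44 min; less 30 min break → 11 h 14 min
Tue: 10:31–22:27 = 11 h 56 min; less 30 min break → 11 h 26 min
Wed: 10:30–18:30 = 8 h 0 min; less 30 min break → 7 h 30 min
Thu: 07:57–17:51 = 9 h 54 min; less 30 min break → 9 h 24 min
Fri: 10:42–17:57 = 7 h 15 min; less 30 min break → 6 h 45 min
Total worked: 46 h 19 min = 46.32 h.
Threshold 40 h → overtime 6 h 19 min, regular 40 h 0 min.

Regular 40.00 hours, overtime 6.32 hours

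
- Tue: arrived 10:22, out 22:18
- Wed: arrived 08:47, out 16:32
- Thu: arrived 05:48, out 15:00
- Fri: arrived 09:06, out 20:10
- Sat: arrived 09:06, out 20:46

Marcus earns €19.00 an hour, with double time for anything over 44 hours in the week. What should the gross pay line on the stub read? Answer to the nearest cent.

Tue: 10:22–22:18 = 11 h 56 min
Wed: 08:47–16:32 = 7 h 45 min
Thu: 05:48–15:00 = 9 h 12 min
Fri: 09:06–20:10 = 11 h 4 min
Sat: 09:06–20:46 = 11 h 40 min
Total worked: 51 h 37 min = 3097 min.
Regular 44 h 0 min = 2640 min at €19.00/h; overtime 7 h 37 min = 457 min at €38.00/h.
Pay = (2640 × €19.00 + 457 × €38.00) ÷ 60 = €1125.43.

€1125.43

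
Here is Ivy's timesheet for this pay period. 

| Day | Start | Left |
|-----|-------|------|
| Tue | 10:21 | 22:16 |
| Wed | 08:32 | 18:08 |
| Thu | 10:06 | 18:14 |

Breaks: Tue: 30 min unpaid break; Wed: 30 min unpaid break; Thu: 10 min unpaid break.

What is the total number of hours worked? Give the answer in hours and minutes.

28 h 29 min

Tue: 10:21–22:16 = 11 h 55 min; less 30 min break → 11 h 25 min
Wed: 08:32–18:08 = 9 h 36 min; less 30 min break → 9 h 6 min
Thu: 10:06–18:14 = 8 h 8 min; less 10 min break → 7 h 58 min
Total: 11 h 25 min + 9 h 6 min + 7 h 58 min = 28 h 29 min.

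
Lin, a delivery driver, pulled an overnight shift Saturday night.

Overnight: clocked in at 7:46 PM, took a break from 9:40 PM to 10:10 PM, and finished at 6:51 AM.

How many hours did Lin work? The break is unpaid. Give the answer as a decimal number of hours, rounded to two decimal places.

Overnight: 7:46 PM → midnight = 4 h 14 min; midnight → 6:51 AM = 6 h 51 min; span 11 h 5 min; less 30 min break → 10 h 35 min

10.58 hours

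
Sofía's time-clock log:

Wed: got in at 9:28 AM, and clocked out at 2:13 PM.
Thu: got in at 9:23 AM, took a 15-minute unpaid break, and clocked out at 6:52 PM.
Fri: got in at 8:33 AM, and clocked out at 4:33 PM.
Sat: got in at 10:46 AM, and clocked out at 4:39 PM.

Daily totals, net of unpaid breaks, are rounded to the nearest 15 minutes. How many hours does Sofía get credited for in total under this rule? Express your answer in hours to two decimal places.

28.00 hours

Wed: 9:28 AM–2:13 PM = 4 h 45 min → rounds to 4 h 45 min
Thu: 9:23 AM–6:52 PM = 9 h 29 min − 15 min = 9 h 14 min → rounds to 9 h 15 min
Fri: 8:33 AM–4:33 PM = 8 h 0 min → rounds to 8 h 0 min
Sat: 10:46 AM–4:39 PM = 5 h 53 min → rounds to 6 h 0 min
Total credited: 28 h 0 min.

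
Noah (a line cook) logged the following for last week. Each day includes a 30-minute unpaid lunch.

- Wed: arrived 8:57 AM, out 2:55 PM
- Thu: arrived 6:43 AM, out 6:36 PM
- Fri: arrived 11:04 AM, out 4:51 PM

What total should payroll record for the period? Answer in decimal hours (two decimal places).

Wed: 8:57 AM–2:55 PM = 5 h 58 min; less 30 min break → 5 h 28 min
Thu: 6:43 AM–6:36 PM = 11 h 53 min; less 30 min break → 11 h 23 min
Fri: 11:04 AM–4:51 PM = 5 h 47 min; less 30 min break → 5 h 17 min
Total: 5 h 28 min + 11 h 23 min + 5 h 17 min = 22 h 8 min.

22.13 hours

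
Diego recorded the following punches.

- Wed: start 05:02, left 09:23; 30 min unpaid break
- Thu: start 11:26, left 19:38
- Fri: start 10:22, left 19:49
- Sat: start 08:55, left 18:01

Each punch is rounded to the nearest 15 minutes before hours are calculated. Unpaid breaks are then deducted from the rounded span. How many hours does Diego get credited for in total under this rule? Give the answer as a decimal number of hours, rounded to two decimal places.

Wed: in 05:02→05:00, out 09:23→09:30; 4 h 30 min − 30 min = 4 h 0 min
Thu: in 11:26→11:30, out 19:38→19:45; 8 h 15 min
Fri: in 10:22→10:15, out 19:49→19:45; 9 h 30 min
Sat: in 08:55→09:00, out 18:01→18:00; 9 h 0 min
Total credited: 30 h 45 min.

30.75 hours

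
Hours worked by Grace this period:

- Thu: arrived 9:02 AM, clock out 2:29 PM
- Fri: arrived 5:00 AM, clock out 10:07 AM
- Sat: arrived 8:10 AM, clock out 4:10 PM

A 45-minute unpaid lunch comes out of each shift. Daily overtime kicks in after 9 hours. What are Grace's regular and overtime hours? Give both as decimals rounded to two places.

Thu: 9:02 AM–2:29 PM = 5 h 27 min; less 45 min break → 4 h 42 min
Fri: 5:00 AM–10:07 AM = 5 h 7 min; less 45 min break → 4 h 22 min
Sat: 8:10 AM–4:10 PM = 8 h 0 min; less 45 min break → 7 h 15 min
Thu reg 4 h 42 min / OT 0 h 0 min; Fri reg 4 h 22 min / OT 0 h 0 min; Sat reg 7 h 15 min / OT 0 h 0 min.
Totals: regular 16 h 19 min, overtime 0 h 0 min.

Regular 16.32 hours, overtime 0.00 hours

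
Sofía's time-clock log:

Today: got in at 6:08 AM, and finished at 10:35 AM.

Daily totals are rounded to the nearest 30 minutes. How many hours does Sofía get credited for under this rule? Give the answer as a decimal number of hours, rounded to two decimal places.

Today: 6:08 AM–10:35 AM = 4 h 27 min → rounds to 4 h 30 min

4.50 hours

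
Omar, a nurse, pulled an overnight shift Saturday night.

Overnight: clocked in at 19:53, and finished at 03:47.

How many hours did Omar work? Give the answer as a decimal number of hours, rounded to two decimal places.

Overnight: 19:53 → midnight = 4 h 7 min; midnight → 03:47 = 3 h 47 min; span 7 h 54 min

7.90 hours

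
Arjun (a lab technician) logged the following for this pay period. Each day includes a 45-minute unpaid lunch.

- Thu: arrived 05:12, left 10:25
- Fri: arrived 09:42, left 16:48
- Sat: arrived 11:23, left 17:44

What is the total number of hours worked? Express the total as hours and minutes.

Thu: 05:12–10:25 = 5 h 13 min; less 45 min break → 4 h 28 min
Fri: 09:42–16:48 = 7 h 6 min; less 45 min break → 6 h 21 min
Sat: 11:23–17:44 = 6 h 21 min; less 45 min break → 5 h 36 min
Total: 4 h 28 min + 6 h 21 min + 5 h 36 min = 16 h 25 min.

16 h 25 min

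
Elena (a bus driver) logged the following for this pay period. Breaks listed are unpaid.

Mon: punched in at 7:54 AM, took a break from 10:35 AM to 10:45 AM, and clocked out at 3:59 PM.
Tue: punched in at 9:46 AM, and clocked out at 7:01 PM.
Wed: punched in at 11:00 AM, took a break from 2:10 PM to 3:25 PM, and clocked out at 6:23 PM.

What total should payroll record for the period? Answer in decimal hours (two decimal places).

Mon: 7:54 AM–3:59 PM = 8 h 5 min; less 10 min break → 7 h 55 min
Tue: 9:46 AM–7:01 PM = 9 h 15 min
Wed: 11:00 AM–6:23 PM = 7 h 23 min; less 75 min break → 6 h 8 min
Total: 7 h 55 min + 9 h 15 min + 6 h 8 min = 23 h 18 min.

23.30 hours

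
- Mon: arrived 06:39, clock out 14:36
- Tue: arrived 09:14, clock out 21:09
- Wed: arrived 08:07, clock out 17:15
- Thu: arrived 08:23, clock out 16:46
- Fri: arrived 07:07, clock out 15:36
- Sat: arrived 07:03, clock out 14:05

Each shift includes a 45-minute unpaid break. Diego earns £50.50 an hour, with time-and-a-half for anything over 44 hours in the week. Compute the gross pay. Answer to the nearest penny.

£2555.30

Mon: 06:39–14:36 = 7 h 57 min; less 45 min break → 7 h 12 min
Tue: 09:14–21:09 = 11 h 55 min; less 45 min break → 11 h 10 min
Wed: 08:07–17:15 = 9 h 8 min; less 45 min break → 8 h 23 min
Thu: 08:23–16:46 = 8 h 23 min; less 45 min break → 7 h 38 min
Fri: 07:07–15:36 = 8 h 29 min; less 45 min break → 7 h 44 min
Sat: 07:03–14:05 = 7 h 2 min; less 45 min break → 6 h 17 min
Total worked: 48 h 24 min = 2904 min.
Regular 44 h 0 min = 2640 min at £50.50/h; overtime 4 h 24 min = 264 min at £75.75/h.
Pay = (2640 × £50.50 + 264 × £75.75) ÷ 60 = £2555.30.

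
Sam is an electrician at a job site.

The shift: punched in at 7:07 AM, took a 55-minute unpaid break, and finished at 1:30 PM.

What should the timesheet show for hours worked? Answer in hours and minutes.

The shift: 7:07 AM–1:30 PM = 6 h 23 min; less 55 min break → 5 h 28 min

5 h 28 min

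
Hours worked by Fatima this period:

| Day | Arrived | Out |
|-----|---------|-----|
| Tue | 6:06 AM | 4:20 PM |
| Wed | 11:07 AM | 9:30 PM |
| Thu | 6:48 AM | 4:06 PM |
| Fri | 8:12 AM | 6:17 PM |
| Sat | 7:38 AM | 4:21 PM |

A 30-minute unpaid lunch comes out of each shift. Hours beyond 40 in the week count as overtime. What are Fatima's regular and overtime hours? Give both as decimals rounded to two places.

Tue: 6:06 AM–4:20 PM = 10 h 14 min; less 30 min break → 9 h 44 min
Wed: 11:07 AM–9:30 PM = 10 h 23 min; less 30 min break → 9 h 53 min
Thu: 6:48 AM–4:06 PM = 9 h 18 min; less 30 min break → 8 h 48 min
Fri: 8:12 AM–6:17 PM = 10 h 5 min; less 30 min break → 9 h 35 min
Sat: 7:38 AM–4:21 PM = 8 h 43 min; less 30 min break → 8 h 13 min
Total worked: 46 h 13 min = 46.22 h.
Threshold 40 h → overtime 6 h 13 min, regular 40 h 0 min.

Regular 40.00 hours, overtime 6.22 hours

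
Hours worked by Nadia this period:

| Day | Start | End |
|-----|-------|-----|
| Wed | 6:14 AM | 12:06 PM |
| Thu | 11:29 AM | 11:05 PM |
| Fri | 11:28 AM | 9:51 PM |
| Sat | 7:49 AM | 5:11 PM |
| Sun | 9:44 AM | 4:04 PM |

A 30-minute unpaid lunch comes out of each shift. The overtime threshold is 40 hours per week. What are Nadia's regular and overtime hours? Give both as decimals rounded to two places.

Wed: 6:14 AM–12:06 PM = 5 h 52 min; less 30 min break → 5 h 22 min
Thu: 11:29 AM–11:05 PM = 11 h 36 min; less 30 min break → 11 h 6 min
Fri: 11:28 AM–9:51 PM = 10 h 23 min; less 30 min break → 9 h 53 min
Sat: 7:49 AM–5:11 PM = 9 h 22 min; less 30 min break → 8 h 52 min
Sun: 9:44 AM–4:04 PM = 6 h 20 min; less 30 min break → 5 h 50 min
Total worked: 41 h 3 min = 41.05 h.
Threshold 40 h → overtime 1 h 3 min, regular 40 h 0 min.

Regular 40.00 hours, overtime 1.05 hours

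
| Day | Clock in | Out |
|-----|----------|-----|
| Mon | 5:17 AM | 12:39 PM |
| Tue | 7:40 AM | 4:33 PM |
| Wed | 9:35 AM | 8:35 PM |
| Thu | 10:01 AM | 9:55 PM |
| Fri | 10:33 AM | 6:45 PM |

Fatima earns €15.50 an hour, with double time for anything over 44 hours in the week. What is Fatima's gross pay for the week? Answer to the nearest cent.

€785.85

Mon: 5:17 AM–12:39 PM = 7 h 22 min
Tue: 7:40 AM–4:33 PM = 8 h 53 min
Wed: 9:35 AM–8:35 PM = 11 h 0 min
Thu: 10:01 AM–9:55 PM = 11 h 54 min
Fri: 10:33 AM–6:45 PM = 8 h 12 min
Total worked: 47 h 21 min = 2841 min.
Regular 44 h 0 min = 2640 min at €15.50/h; overtime 3 h 21 min = 201 min at €31.00/h.
Pay = (2640 × €15.50 + 201 × €31.00) ÷ 60 = €785.85.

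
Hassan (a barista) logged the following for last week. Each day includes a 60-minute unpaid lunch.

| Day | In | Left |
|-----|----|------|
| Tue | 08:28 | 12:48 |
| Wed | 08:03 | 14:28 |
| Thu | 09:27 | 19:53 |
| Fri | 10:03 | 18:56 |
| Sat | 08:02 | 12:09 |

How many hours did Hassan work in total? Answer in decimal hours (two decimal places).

Tue: 08:28–12:48 = 4 h 20 min; less 60 min break → 3 h 20 min
Wed: 08:03–14:28 = 6 h 25 min; less 60 min break → 5 h 25 min
Thu: 09:27–19:53 = 10 h 26 min; less 60 min break → 9 h 26 min
Fri: 10:03–18:56 = 8 h 53 min; less 60 min break → 7 h 53 min
Sat: 08:02–12:09 = 4 h 7 min; less 60 min break → 3 h 7 min
Total: 3 h 20 min + 5 h 25 min + 9 h 26 min + 7 h 53 min + 3 h 7 min = 29 h 11 min.

29.18 hours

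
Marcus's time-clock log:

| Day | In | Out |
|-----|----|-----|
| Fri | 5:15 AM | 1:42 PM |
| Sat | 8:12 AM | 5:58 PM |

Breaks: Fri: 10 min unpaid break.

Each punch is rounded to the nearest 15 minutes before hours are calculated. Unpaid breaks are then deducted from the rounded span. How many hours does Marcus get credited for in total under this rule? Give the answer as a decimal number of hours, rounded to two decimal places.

Fri: in 5:15 AM→5:15 AM, out 1:42 PM→1:45 PM; 8 h 30 min − 10 min = 8 h 20 min
Sat: in 8:12 AM→8:15 AM, out 5:58 PM→6:00 PM; 9 h 45 min
Total credited: 18 h 5 min.

18.08 hours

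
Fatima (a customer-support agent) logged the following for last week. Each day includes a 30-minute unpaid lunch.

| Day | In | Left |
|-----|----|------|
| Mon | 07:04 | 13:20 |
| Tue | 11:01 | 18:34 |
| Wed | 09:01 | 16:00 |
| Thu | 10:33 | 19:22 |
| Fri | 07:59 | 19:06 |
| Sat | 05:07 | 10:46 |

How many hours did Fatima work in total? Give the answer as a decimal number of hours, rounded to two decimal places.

43.38 hours

Mon: 07:04–13:20 = 6 h 16 min; less 30 min break → 5 h 46 min
Tue: 11:01–18:34 = 7 h 33 min; less 30 min break → 7 h 3 min
Wed: 09:01–16:00 = 6 h 59 min; less 30 min break → 6 h 29 min
Thu: 10:33–19:22 = 8 h 49 min; less 30 min break → 8 h 19 min
Fri: 07:59–19:06 = 11 h 7 min; less 30 min break → 10 h 37 min
Sat: 05:07–10:46 = 5 h 39 min; less 30 min break → 5 h 9 min
Total: 5 h 46 min + 7 h 3 min + 6 h 29 min + 8 h 19 min + 10 h 37 min + 5 h 9 min = 43 h 23 min.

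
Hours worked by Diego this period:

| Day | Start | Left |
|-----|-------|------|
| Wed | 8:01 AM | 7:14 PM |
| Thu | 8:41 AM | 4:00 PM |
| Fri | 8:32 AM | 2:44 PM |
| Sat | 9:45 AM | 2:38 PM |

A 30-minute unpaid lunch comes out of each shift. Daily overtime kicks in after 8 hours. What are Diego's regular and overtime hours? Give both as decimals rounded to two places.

Wed: 8:01 AM–7:14 PM = 11 h 13 min; less 30 min break → 10 h 43 min
Thu: 8:41 AM–4:00 PM = 7 h 19 min; less 30 min break → 6 h 49 min
Fri: 8:32 AM–2:44 PM = 6 h 12 min; less 30 min break → 5 h 42 min
Sat: 9:45 AM–2:38 PM = 4 h 53 min; less 30 min break → 4 h 23 min
Wed reg 8 h 0 min / OT 2 h 43 min; Thu reg 6 h 49 min / OT 0 h 0 min; Fri reg 5 h 42 min / OT 0 h 0 min; Sat reg 4 h 23 min / OT 0 h 0 min.
Totals: regular 24 h 54 min, overtime 2 h 43 min.

Regular 24.90 hours, overtime 2.72 hours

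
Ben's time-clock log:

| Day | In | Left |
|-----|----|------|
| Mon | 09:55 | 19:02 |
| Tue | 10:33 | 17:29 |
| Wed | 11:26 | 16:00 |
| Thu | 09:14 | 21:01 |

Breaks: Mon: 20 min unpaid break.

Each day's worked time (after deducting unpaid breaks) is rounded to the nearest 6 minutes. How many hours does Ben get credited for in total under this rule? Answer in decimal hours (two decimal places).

Mon: 09:55–19:02 = 9 h 7 min − 20 min = 8 h 47 min → rounds to 8 h 48 min
Tue: 10:33–17:29 = 6 h 56 min → rounds to 6 h 54 min
Wed: 11:26–16:00 = 4 h 34 min → rounds to 4 h 36 min
Thu: 09:14–21:01 = 11 h 47 min → rounds to 11 h 48 min
Total credited: 32 h 6 min.

32.10 hours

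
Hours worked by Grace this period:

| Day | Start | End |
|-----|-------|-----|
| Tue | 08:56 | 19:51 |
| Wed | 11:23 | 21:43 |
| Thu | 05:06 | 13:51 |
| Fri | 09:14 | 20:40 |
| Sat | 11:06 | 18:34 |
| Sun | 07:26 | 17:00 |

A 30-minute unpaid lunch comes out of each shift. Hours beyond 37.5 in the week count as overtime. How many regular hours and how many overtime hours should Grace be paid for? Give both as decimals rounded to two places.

Regular 37.50 hours, overtime 17.97 hours

Tue: 08:56–19:51 = 10 h 55 min; less 30 min break → 10 h 25 min
Wed: 11:23–21:43 = 10 h 20 min; less 30 min break → 9 h 50 min
Thu: 05:06–13:51 = 8 h 45 min; less 30 min break → 8 h 15 min
Fri: 09:14–20:40 = 11 h 26 min; less 30 min break → 10 h 56 min
Sat: 11:06–18:34 = 7 h 28 min; less 30 min break → 6 h 58 min
Sun: 07:26–17:00 = 9 h 34 min; less 30 min break → 9 h 4 min
Total worked: 55 h 28 min = 55.47 h.
Threshold 37.5 h → overtime 17 h 58 min, regular 37 h 30 min.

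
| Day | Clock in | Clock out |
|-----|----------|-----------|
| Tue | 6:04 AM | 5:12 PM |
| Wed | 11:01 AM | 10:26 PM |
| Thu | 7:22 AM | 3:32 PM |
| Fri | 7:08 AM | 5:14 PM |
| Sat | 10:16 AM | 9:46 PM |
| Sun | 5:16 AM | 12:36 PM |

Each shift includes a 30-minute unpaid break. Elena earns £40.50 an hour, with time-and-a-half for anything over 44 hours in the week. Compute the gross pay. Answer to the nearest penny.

£2550.49

Tue: 6:04 AM–5:12 PM = 11 h 8 min; less 30 min break → 10 h 38 min
Wed: 11:01 AM–10:26 PM = 11 h 25 min; less 30 min break → 10 h 55 min
Thu: 7:22 AM–3:32 PM = 8 h 10 min; less 30 min break → 7 h 40 min
Fri: 7:08 AM–5:14 PM = 10 h 6 min; less 30 min break → 9 h 36 min
Sat: 10:16 AM–9:46 PM = 11 h 30 min; less 30 min break → 11 h 0 min
Sun: 5:16 AM–12:36 PM = 7 h 20 min; less 30 min break → 6 h 50 min
Total worked: 56 h 39 min = 3399 min.
Regular 44 h 0 min = 2640 min at £40.50/h; overtime 12 h 39 min = 759 min at £60.75/h.
Pay = (2640 × £40.50 + 759 × £60.75) ÷ 60 = £2550.49.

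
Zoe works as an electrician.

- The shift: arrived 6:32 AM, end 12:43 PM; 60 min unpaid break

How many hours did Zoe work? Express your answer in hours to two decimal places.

5.18 hours

The shift: 6:32 AM–12:43 PM = 6 h 11 min; less 60 min break → 5 h 11 min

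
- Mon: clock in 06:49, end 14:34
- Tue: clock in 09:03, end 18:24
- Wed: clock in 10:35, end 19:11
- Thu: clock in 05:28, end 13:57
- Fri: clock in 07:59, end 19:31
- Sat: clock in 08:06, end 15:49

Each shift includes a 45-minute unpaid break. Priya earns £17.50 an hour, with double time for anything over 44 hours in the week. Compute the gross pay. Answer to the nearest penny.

Mon: 06:49–14:34 = 7 h 45 min; less 45 min break → 7 h 0 min
Tue: 09:03–18:24 = 9 h 21 min; less 45 min break → 8 h 36 min
Wed: 10:35–19:11 = 8 h 36 min; less 45 min break → 7 h 51 min
Thu: 05:28–13:57 = 8 h 29 min; less 45 min break → 7 h 44 min
Fri: 07:59–19:31 = 11 h 32 min; less 45 min break → 10 h 47 min
Sat: 08:06–15:49 = 7 h 43 min; less 45 min break → 6 h 58 min
Total worked: 48 h 56 min = 2936 min.
Regular 44 h 0 min = 2640 min at £17.50/h; overtime 4 h 56 min = 296 min at £35.00/h.
Pay = (2640 × £17.50 + 296 × £35.00) ÷ 60 = £942.67.

£942.67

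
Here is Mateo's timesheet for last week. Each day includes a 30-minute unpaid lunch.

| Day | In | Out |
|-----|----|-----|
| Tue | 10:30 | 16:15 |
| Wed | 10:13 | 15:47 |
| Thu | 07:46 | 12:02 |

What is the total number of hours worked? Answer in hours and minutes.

Tue: 10:30–16:15 = 5 h 45 min; less 30 min break → 5 h 15 min
Wed: 10:13–15:47 = 5 h 34 min; less 30 min break → 5 h 4 min
Thu: 07:46–12:02 = 4 h 16 min; less 30 min break → 3 h 46 min
Total: 5 h 15 min + 5 h 4 min + 3 h 46 min = 14 h 5 min.

14 h 5 min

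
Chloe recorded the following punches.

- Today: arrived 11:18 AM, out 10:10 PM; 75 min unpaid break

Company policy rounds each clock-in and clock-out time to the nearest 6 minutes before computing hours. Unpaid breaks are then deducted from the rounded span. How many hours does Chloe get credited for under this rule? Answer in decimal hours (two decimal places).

9.65 hours

Today: in 11:18 AM→11:18 AM, out 10:10 PM→10:12 PM; 10 h 54 min − 75 min = 9 h 39 min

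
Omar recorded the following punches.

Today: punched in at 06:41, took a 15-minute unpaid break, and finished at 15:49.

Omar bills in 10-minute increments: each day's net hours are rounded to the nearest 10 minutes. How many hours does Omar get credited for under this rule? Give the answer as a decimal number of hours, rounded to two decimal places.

Today: 06:41–15:49 = 9 h 8 min − 15 min = 8 h 53 min → rounds to 8 h 50 min

8.83 hours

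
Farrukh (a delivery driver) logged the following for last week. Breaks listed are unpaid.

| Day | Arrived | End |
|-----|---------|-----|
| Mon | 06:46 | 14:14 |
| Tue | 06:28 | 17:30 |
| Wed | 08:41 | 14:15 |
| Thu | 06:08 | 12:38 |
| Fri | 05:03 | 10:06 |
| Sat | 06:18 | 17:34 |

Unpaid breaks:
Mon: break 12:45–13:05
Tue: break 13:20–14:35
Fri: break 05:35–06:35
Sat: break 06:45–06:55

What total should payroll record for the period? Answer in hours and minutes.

44 h 8 min

Mon: 06:46–14:14 = 7 h 28 min; less 20 min break → 7 h 8 min
Tue: 06:28–17:30 = 11 h 2 min; less 75 min break → 9 h 47 min
Wed: 08:41–14:15 = 5 h 34 min
Thu: 06:08–12:38 = 6 h 30 min
Fri: 05:03–10:06 = 5 h 3 min; less 60 min break → 4 h 3 min
Sat: 06:18–17:34 = 11 h 16 min; less 10 min break → 11 h 6 min
Total: 7 h 8 min + 9 h 47 min + 5 h 34 min + 6 h 30 min + 4 h 3 min + 11 h 6 min = 44 h 8 min.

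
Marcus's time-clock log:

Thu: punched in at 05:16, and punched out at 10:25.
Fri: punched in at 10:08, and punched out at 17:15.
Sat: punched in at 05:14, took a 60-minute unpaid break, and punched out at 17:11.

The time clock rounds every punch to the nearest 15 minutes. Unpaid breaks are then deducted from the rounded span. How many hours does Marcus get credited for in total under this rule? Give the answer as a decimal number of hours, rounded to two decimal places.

Thu: in 05:16→05:15, out 10:25→10:30; 5 h 15 min
Fri: in 10:08→10:15, out 17:15→17:15; 7 h 0 min
Sat: in 05:14→05:15, out 17:11→17:15; 12 h 0 min − 60 min = 11 h 0 min
Total credited: 23 h 15 min.

23.25 hours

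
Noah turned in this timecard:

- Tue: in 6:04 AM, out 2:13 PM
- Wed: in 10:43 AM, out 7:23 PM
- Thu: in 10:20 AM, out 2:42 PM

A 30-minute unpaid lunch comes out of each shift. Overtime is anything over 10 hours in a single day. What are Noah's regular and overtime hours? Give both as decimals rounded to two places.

Regular 19.68 hours, overtime 0.00 hours

Tue: 6:04 AM–2:13 PM = 8 h 9 min; less 30 min break → 7 h 39 min
Wed: 10:43 AM–7:23 PM = 8 h 40 min; less 30 min break → 8 h 10 min
Thu: 10:20 AM–2:42 PM = 4 h 22 min; less 30 min break → 3 h 52 min
Tue reg 7 h 39 min / OT 0 h 0 min; Wed reg 8 h 10 min / OT 0 h 0 min; Thu reg 3 h 52 min / OT 0 h 0 min.
Totals: regular 19 h 41 min, overtime 0 h 0 min.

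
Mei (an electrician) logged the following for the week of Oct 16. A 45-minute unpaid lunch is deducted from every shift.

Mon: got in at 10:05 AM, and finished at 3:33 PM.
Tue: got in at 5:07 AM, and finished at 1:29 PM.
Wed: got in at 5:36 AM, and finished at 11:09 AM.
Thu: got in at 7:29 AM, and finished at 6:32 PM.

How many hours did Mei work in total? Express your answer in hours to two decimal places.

27.43 hours

Mon: 10:05 AM–3:33 PM = 5 h 28 min; less 45 min break → 4 h 43 min
Tue: 5:07 AM–1:29 PM = 8 h 22 min; less 45 min break → 7 h 37 min
Wed: 5:36 AM–11:09 AM = 5 h 33 min; less 45 min break → 4 h 48 min
Thu: 7:29 AM–6:32 PM = 11 h 3 min; less 45 min break → 10 h 18 min
Total: 4 h 43 min + 7 h 37 min + 4 h 48 min + 10 h 18 min = 27 h 26 min.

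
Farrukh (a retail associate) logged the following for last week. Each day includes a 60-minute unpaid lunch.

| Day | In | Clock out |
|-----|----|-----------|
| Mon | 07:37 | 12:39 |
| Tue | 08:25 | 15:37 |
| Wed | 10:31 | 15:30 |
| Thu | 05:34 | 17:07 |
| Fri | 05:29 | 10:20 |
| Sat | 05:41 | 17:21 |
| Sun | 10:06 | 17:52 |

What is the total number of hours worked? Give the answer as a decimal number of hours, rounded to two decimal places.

Mon: 07:37–12:39 = 5 h 2 min; less 60 min break → 4 h 2 min
Tue: 08:25–15:37 = 7 h 12 min; less 60 min break → 6 h 12 min
Wed: 10:31–15:30 = 4 h 59 min; less 60 min break → 3 h 59 min
Thu: 05:34–17:07 = 11 h 33 min; less 60 min break → 10 h 33 min
Fri: 05:29–10:20 = 4 h 51 min; less 60 min break → 3 h 51 min
Sat: 05:41–17:21 = 11 h 40 min; less 60 min break → 10 h 40 min
Sun: 10:06–17:52 = 7 h 46 min; less 60 min break → 6 h 46 min
Total: 4 h 2 min + 6 h 12 min + 3 h 59 min + 10 h 33 min + 3 h 51 min + 10 h 40 min + 6 h 46 min = 46 h 3 min.

46.05 hours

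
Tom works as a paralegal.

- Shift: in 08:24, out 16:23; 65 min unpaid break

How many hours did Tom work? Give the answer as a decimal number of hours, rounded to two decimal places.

6.90 hours

Shift: 08:24–16:23 = 7 h 59 min; less 65 min break → 6 h 54 min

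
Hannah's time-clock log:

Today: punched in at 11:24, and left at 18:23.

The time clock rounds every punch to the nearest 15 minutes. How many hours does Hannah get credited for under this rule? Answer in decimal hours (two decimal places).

Today: in 11:24→11:30, out 18:23→18:30; 7 h 0 min

7.00 hours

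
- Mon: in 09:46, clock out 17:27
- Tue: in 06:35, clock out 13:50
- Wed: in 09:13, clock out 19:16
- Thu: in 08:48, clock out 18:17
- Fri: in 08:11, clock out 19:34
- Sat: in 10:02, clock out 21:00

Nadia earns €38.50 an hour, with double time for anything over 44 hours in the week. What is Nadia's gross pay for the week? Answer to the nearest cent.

€2680.88

Mon: 09:46–17:27 = 7 h 41 min
Tue: 06:35–13:50 = 7 h 15 min
Wed: 09:13–19:16 = 10 h 3 min
Thu: 08:48–18:17 = 9 h 29 min
Fri: 08:11–19:34 = 11 h 23 min
Sat: 10:02–21:00 = 10 h 58 min
Total worked: 56 h 49 min = 3409 min.
Regular 44 h 0 min = 2640 min at €38.50/h; overtime 12 h 49 min = 769 min at €77.00/h.
Pay = (2640 × €38.50 + 769 × €77.00) ÷ 60 = €2680.88.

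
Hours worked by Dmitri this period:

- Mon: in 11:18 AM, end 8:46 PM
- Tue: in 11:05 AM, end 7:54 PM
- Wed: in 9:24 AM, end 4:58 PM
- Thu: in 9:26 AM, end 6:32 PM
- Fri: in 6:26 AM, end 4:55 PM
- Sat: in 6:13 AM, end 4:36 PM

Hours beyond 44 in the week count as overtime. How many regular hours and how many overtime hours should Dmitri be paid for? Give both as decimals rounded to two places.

Regular 44.00 hours, overtime 11.82 hours

Mon: 11:18 AM–8:46 PM = 9 h 28 min
Tue: 11:05 AM–7:54 PM = 8 h 49 min
Wed: 9:24 AM–4:58 PM = 7 h 34 min
Thu: 9:26 AM–6:32 PM = 9 h 6 min
Fri: 6:26 AM–4:55 PM = 10 h 29 min
Sat: 6:13 AM–4:36 PM = 10 h 23 min
Total worked: 55 h 49 min = 55.82 h.
Threshold 44 h → overtime 11 h 49 min, regular 44 h 0 min.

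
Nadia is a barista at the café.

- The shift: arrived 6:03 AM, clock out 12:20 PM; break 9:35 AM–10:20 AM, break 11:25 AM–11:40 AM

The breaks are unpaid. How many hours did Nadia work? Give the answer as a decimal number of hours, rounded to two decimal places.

5.28 hours

The shift: 6:03 AM–12:20 PM = 6 h 17 min; less 60 min break → 5 h 17 min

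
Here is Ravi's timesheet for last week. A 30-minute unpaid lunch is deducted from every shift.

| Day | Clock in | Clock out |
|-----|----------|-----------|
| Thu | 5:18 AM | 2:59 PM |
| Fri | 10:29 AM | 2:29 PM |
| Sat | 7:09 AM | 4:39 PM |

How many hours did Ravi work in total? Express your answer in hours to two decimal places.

21.68 hours

Thu: 5:18 AM–2:59 PM = 9 h 41 min; less 30 min break → 9 h 11 min
Fri: 10:29 AM–2:29 PM = 4 h 0 min; less 30 min break → 3 h 30 min
Sat: 7:09 AM–4:39 PM = 9 h 30 min; less 30 min break → 9 h 0 min
Total: 9 h 11 min + 3 h 30 min + 9 h 0 min = 21 h 41 min.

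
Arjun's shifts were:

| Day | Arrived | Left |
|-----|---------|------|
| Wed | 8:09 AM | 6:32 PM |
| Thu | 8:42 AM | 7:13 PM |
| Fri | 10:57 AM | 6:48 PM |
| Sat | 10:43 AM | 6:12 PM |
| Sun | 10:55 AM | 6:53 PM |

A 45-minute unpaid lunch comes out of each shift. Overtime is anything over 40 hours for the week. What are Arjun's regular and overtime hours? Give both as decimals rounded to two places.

Regular 40.00 hours, overtime 0.45 hours

Wed: 8:09 AM–6:32 PM = 10 h 23 min; less 45 min break → 9 h 38 min
Thu: 8:42 AM–7:13 PM = 10 h 31 min; less 45 min break → 9 h 46 min
Fri: 10:57 AM–6:48 PM = 7 h 51 min; less 45 min break → 7 h 6 min
Sat: 10:43 AM–6:12 PM = 7 h 29 min; less 45 min break → 6 h 44 min
Sun: 10:55 AM–6:53 PM = 7 h 58 min; less 45 min break → 7 h 13 min
Total worked: 40 h 27 min = 40.45 h.
Threshold 40 h → overtime 0 h 27 min, regular 40 h 0 min.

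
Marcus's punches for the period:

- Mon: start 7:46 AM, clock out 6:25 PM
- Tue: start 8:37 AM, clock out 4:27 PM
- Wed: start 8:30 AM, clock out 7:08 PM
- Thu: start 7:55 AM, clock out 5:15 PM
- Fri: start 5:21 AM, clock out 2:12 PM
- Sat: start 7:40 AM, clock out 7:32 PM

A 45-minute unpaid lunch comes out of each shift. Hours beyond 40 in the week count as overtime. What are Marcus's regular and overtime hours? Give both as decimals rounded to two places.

Regular 40.00 hours, overtime 14.67 hours

Mon: 7:46 AM–6:25 PM = 10 h 39 min; less 45 min break → 9 h 54 min
Tue: 8:37 AM–4:27 PM = 7 h 50 min; less 45 min break → 7 h 5 min
Wed: 8:30 AM–7:08 PM = 10 h 38 min; less 45 min break → 9 h 53 min
Thu: 7:55 AM–5:15 PM = 9 h 20 min; less 45 min break → 8 h 35 min
Fri: 5:21 AM–2:12 PM = 8 h 51 min; less 45 min break → 8 h 6 min
Sat: 7:40 AM–7:32 PM = 11 h 52 min; less 45 min break → 11 h 7 min
Total worked: 54 h 40 min = 54.67 h.
Threshold 40 h → overtime 14 h 40 min, regular 40 h 0 min.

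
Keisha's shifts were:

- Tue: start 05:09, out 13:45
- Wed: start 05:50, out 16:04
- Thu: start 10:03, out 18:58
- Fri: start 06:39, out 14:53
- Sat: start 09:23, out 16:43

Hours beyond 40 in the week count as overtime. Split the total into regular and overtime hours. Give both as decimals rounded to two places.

Tue: 05:09–13:45 = 8 h 36 min
Wed: 05:50–16:04 = 10 h 14 min
Thu: 10:03–18:58 = 8 h 55 min
Fri: 06:39–14:53 = 8 h 14 min
Sat: 09:23–16:43 = 7 h 20 min
Total worked: 43 h 19 min = 43.32 h.
Threshold 40 h → overtime 3 h 19 min, regular 40 h 0 min.

Regular 40.00 hours, overtime 3.32 hours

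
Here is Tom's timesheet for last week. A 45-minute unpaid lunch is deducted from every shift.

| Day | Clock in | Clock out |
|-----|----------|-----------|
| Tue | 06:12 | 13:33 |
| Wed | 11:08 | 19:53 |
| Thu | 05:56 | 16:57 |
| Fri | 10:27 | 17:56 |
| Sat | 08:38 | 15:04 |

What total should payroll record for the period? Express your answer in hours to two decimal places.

37.28 hours

Tue: 06:12–13:33 = 7 h 21 min; less 45 min break → 6 h 36 min
Wed: 11:08–19:53 = 8 h 45 min; less 45 min break → 8 h 0 min
Thu: 05:56–16:57 = 11 h 1 min; less 45 min break → 10 h 16 min
Fri: 10:27–17:56 = 7 h 29 min; less 45 min break → 6 h 44 min
Sat: 08:38–15:04 = 6 h 26 min; less 45 min break → 5 h 41 min
Total: 6 h 36 min + 8 h 0 min + 10 h 16 min + 6 h 44 min + 5 h 41 min = 37 h 17 min.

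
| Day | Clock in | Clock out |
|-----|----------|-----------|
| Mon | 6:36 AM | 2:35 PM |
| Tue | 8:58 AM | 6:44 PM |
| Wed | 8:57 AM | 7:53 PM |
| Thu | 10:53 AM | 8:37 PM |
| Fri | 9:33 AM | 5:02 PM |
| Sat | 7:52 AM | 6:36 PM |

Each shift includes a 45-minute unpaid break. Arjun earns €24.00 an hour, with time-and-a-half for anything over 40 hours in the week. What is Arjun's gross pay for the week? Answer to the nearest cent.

Mon: 6:36 AM–2:35 PM = 7 h 59 min; less 45 min break → 7 h 14 min
Tue: 8:58 AM–6:44 PM = 9 h 46 min; less 45 min break → 9 h 1 min
Wed: 8:57 AM–7:53 PM = 10 h 56 min; less 45 min break → 10 h 11 min
Thu: 10:53 AM–8:37 PM = 9 h 44 min; less 45 min break → 8 h 59 min
Fri: 9:33 AM–5:02 PM = 7 h 29 min; less 45 min break → 6 h 44 min
Sat: 7:52 AM–6:36 PM = 10 h 44 min; less 45 min break → 9 h 59 min
Total worked: 52 h 8 min = 3128 min.
Regular 40 h 0 min = 2400 min at €24.00/h; overtime 12 h 8 min = 728 min at €36.00/h.
Pay = (2400 × €24.00 + 728 × €36.00) ÷ 60 = €1396.80.

€1396.80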